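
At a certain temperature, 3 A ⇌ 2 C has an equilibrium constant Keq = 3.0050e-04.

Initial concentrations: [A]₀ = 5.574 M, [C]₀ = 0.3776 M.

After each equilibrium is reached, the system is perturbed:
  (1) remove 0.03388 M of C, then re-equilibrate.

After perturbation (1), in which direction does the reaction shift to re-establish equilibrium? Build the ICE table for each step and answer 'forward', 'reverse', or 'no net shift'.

Direction: forward

Q₀ = 8.2331e-04 vs Keq = 3.0050e-04 ⇒ Q>K, reverse
Step 1:
                    A           C
  init          5.574      0.3776
  Δ            0.2051     -0.1368
  eq            5.779      0.2408
  solve Keq expr → x = -0.06838; check Q = 3.0050e-04
Then remove 0.03388 M of C.
Step 2:
                    A           C
  init          5.779       0.207
  Δ          -0.04647     0.03098
  eq            5.733      0.2379
  solve Keq expr → x = 0.01549; check Q = 3.0050e-04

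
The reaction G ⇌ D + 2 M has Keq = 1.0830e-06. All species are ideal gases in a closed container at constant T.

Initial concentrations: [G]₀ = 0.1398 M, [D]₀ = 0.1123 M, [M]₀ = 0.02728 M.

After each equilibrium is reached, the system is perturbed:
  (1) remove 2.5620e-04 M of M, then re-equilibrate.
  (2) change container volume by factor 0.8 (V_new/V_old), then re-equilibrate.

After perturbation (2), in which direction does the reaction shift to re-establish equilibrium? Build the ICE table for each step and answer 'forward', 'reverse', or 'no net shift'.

Q₀ = 5.9781e-04 vs Keq = 1.0830e-06 ⇒ Q>K, reverse
Step 1:
                   G          D          M
  I           0.1398     0.1123    0.02728
  C          0.01299   -0.01299   -0.02599
  E           0.1528    0.09931   0.001291
  solve Keq expr → x = -0.01299; check Q = 1.0830e-06
Then remove 2.5620e-04 M of M.
Step 2:
                   G          D          M
  I           0.1528    0.09931   0.001035
  C       -1.2742e-04 1.2742e-04 2.5483e-04
  E           0.1527    0.09943    0.00129
  solve Keq expr → x = 1.2742e-04; check Q = 1.0830e-06
Then change container volume by factor 0.8 (V_new/V_old).
Step 3:
                   G          D          M
  I           0.1908     0.1243   0.001612
  C       1.6050e-04 -1.6050e-04 -3.2100e-04
  E            0.191     0.1241   0.001291
  solve Keq expr → x = -1.6050e-04; check Q = 1.0830e-06

Direction: reverse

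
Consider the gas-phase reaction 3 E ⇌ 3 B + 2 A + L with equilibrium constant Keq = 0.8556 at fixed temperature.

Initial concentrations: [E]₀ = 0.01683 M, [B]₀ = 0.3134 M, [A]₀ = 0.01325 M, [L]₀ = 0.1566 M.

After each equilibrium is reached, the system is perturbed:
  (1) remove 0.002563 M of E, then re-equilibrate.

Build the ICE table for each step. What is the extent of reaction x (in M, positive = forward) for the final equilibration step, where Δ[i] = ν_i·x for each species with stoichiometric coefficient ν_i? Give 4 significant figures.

x = -6.2669e-04 M

Q₀ = 0.1775 vs Keq = 0.8556 ⇒ Q<K, forward
Step 1:
                   E          B          A          L
  Initial    0.01683     0.3134    0.01325     0.1566
  Change   -0.005024   0.005024   0.003349   0.001675
  Equil      0.01181     0.3184     0.0166     0.1583
  solve Keq expr → x = 0.001675; check Q = 0.8556
Then remove 0.002563 M of E.
Step 2:
                   E          B          A          L
  Initial   0.009243     0.3184     0.0166     0.1583
  Change     0.00188   -0.00188  -0.001253 -6.2669e-04
  Equil      0.01112     0.3165    0.01535     0.1576
  solve Keq expr → x = -6.2669e-04; check Q = 0.8556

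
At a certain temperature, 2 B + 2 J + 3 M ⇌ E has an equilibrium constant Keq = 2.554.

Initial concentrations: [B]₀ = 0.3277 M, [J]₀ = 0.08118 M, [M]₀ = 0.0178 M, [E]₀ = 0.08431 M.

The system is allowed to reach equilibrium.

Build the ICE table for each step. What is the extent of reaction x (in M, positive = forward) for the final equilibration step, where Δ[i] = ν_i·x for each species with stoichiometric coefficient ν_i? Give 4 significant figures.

Q₀ = 2.1124e+07 vs Keq = 2.554 ⇒ Q>K, reverse
Step 1:
                  B         J         M         E
  Initial    0.3277   0.08118    0.0178   0.08431
  Change     0.1671    0.1671    0.2507  -0.08356
  Equil      0.4948    0.2483    0.2685 7.4627e-04
  solve Keq expr → x = -0.08356; check Q = 2.554

x = -0.08356 M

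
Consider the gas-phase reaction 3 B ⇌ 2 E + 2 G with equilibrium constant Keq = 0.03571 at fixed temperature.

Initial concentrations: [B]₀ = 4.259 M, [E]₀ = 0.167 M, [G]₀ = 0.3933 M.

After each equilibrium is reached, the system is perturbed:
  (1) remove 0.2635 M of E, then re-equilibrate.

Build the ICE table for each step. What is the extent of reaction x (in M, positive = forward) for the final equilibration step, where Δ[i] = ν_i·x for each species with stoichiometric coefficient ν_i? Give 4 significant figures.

x = 0.05678 M

Q₀ = 5.5842e-05 vs Keq = 0.03571 ⇒ Q<K, forward
Step 1:
                   B          E          G
  Initial      4.259      0.167     0.3933
  Change      -1.125       0.75       0.75
  Equil        3.134      0.917      1.143
  solve Keq expr → x = 0.375; check Q = 0.03571
Then remove 0.2635 M of E.
Step 2:
                   B          E          G
  Initial      3.134     0.6535      1.143
  Change     -0.1703     0.1136     0.1136
  Equil        2.964     0.7671      1.257
  solve Keq expr → x = 0.05678; check Q = 0.03571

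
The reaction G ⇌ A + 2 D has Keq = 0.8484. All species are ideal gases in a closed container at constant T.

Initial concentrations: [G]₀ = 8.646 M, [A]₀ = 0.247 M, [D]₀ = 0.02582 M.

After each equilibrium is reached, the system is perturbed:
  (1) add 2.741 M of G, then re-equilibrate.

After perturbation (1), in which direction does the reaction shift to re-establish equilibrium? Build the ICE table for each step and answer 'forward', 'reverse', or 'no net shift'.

Direction: forward

Q₀ = 1.9046e-05 vs Keq = 0.8484 ⇒ Q<K, forward
Step 1:
                   G          A          D
  init         8.646      0.247    0.02582
  Δ           -1.085      1.085      2.169
  eq           7.561      1.332      2.195
  solve Keq expr → x = 1.085; check Q = 0.8484
Then add 2.741 M of G.
Step 2:
                   G          A          D
  init          10.3      1.332      2.195
  Δ          -0.1216     0.1216     0.2431
  eq           10.18      1.453      2.438
  solve Keq expr → x = 0.1216; check Q = 0.8484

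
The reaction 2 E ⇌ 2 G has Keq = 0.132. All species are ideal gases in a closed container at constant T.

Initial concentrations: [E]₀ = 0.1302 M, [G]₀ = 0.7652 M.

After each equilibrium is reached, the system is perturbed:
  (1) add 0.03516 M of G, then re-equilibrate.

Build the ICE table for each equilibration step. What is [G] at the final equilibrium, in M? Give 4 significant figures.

[G]_eq = 0.248 M

Q₀ = 34.54 vs Keq = 0.132 ⇒ Q>K, reverse
Step 1:
                   E          G
  Initial     0.1302     0.7652
  Change      0.5266    -0.5266
  Equil       0.6568     0.2386
  solve Keq expr → x = -0.2633; check Q = 0.132
Then add 0.03516 M of G.
Step 2:
                   E          G
  Initial     0.6568     0.2738
  Change     0.02579   -0.02579
  Equil       0.6826      0.248
  solve Keq expr → x = -0.0129; check Q = 0.132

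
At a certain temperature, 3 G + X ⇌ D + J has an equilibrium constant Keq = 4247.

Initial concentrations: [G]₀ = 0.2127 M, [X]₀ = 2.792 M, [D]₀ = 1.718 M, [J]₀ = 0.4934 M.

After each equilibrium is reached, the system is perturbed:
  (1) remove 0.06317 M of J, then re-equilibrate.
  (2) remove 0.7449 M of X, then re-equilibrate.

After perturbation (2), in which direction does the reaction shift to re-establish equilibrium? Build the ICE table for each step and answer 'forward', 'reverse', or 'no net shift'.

Q₀ = 31.55 vs Keq = 4247 ⇒ Q<K, forward
Step 1:
                  G         X         D         J
  init       0.2127     2.792     1.718    0.4934
  Δ         -0.1689   -0.0563    0.0563    0.0563
  eq        0.04379     2.736     1.774    0.5497
  solve Keq expr → x = 0.0563; check Q = 4247
Then remove 0.06317 M of J.
Step 2:
                  G         X         D         J
  init      0.04379     2.736     1.774    0.4865
  Δ       -0.001722 -5.7398e-04 5.7398e-04 5.7398e-04
  eq        0.04206     2.735     1.775    0.4871
  solve Keq expr → x = 5.7398e-04; check Q = 4247
Then remove 0.7449 M of X.
Step 3:
                  G         X         D         J
  init      0.04206      1.99     1.775    0.4871
  Δ        0.004628  0.001543 -0.001543 -0.001543
  eq        0.04669     1.992     1.773    0.4856
  solve Keq expr → x = -0.001543; check Q = 4247

Direction: reverse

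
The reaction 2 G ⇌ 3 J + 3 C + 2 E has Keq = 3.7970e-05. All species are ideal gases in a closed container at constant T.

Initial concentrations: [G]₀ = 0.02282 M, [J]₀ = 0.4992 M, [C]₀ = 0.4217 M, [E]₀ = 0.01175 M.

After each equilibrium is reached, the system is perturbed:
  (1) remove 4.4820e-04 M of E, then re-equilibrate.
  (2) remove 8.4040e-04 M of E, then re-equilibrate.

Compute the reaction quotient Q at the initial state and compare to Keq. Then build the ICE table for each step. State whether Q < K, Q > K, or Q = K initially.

Q₀ = 0.002473 vs Keq = 3.7970e-05 ⇒ Q>K, reverse
Step 1:
                    G           J           C           E
  Initial     0.02282      0.4992      0.4217     0.01175
  Change     0.009484    -0.01423    -0.01423   -0.009484
  Equil        0.0323       0.485      0.4075    0.002266
  solve Keq expr → x = -0.004742; check Q = 3.7970e-05
Then remove 4.4820e-04 M of E.
Step 2:
                    G           J           C           E
  Initial      0.0323       0.485      0.4075    0.001818
  Change  -4.1013e-04  6.1520e-04  6.1520e-04  4.1013e-04
  Equil       0.03189      0.4856      0.4081    0.002228
  solve Keq expr → x = 2.0507e-04; check Q = 3.7970e-05
Then remove 8.4040e-04 M of E.
Step 3:
                    G           J           C           E
  Initial     0.03189      0.4856      0.4081    0.001387
  Change  -7.6974e-04    0.001155    0.001155  7.6974e-04
  Equil       0.03112      0.4867      0.4092    0.002157
  solve Keq expr → x = 3.8487e-04; check Q = 3.7970e-05

Q₀ = 0.002473; Q > K (proceeds reverse)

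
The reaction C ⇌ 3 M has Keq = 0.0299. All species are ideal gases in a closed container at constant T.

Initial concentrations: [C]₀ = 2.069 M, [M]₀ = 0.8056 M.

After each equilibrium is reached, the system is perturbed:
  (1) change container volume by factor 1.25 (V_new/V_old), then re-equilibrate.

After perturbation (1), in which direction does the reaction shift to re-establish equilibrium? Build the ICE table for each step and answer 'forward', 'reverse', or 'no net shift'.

Direction: forward

Q₀ = 0.2527 vs Keq = 0.0299 ⇒ Q>K, reverse
Step 1:
                   C          M
  Initial      2.069     0.8056
  Change      0.1339    -0.4017
  Equil        2.203     0.4039
  solve Keq expr → x = -0.1339; check Q = 0.0299
Then change container volume by factor 1.25 (V_new/V_old).
Step 2:
                   C          M
  Initial      1.762     0.3231
  Change    -0.01687    0.05062
  Equil        1.745     0.3737
  solve Keq expr → x = 0.01687; check Q = 0.0299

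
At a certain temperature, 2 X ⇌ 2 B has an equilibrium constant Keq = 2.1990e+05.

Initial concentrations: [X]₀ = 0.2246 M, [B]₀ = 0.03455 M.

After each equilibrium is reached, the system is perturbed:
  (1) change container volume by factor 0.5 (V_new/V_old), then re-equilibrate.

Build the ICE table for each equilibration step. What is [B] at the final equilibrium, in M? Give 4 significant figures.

[B]_eq = 0.5172 M

Q₀ = 0.02366 vs Keq = 2.1990e+05 ⇒ Q<K, forward
Step 1:
                  X         B
  I          0.2246   0.03455
  C          -0.224     0.224
  E       5.5146e-04    0.2586
  solve Keq expr → x = 0.112; check Q = 2.1990e+05
Then change container volume by factor 0.5 (V_new/V_old).
Step 2:
                  X         B
  I        0.001103    0.5172
  C               0         0
  E        0.001103    0.5172
  solve Keq expr → x = 0; check Q = 2.1990e+05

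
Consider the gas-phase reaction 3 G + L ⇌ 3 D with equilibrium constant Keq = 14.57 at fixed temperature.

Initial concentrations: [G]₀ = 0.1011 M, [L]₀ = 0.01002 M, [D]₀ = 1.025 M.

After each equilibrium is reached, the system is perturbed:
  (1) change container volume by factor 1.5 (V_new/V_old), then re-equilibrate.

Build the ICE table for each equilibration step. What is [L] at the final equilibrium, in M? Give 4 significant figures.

Q₀ = 1.0400e+05 vs Keq = 14.57 ⇒ Q>K, reverse
Step 1:
                    G           L           D
  I            0.1011     0.01002       1.025
  C            0.3944      0.1315     -0.3944
  E            0.4955      0.1415      0.6306
  solve Keq expr → x = -0.1315; check Q = 14.57
Then change container volume by factor 1.5 (V_new/V_old).
Step 2:
                    G           L           D
  I            0.3303     0.09432      0.4204
  C           0.02075    0.006918    -0.02075
  E            0.3511      0.1012      0.3997
  solve Keq expr → x = -0.006918; check Q = 14.57

[L]_eq = 0.1012 M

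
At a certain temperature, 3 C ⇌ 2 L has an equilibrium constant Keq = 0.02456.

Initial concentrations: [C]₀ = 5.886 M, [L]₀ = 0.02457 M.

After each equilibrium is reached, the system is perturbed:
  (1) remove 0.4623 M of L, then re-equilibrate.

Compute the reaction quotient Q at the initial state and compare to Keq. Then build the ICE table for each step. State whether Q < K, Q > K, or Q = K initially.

Q₀ = 2.9604e-06; Q < K (proceeds forward)

Q₀ = 2.9604e-06 vs Keq = 0.02456 ⇒ Q<K, forward
Step 1:
                    C           L
  I             5.886     0.02457
  C            -1.861       1.241
  E             4.025       1.265
  solve Keq expr → x = 0.6204; check Q = 0.02456
Then remove 0.4623 M of L.
Step 2:
                    C           L
  I             4.025      0.8031
  C           -0.4106      0.2737
  E             3.614       1.077
  solve Keq expr → x = 0.1369; check Q = 0.02456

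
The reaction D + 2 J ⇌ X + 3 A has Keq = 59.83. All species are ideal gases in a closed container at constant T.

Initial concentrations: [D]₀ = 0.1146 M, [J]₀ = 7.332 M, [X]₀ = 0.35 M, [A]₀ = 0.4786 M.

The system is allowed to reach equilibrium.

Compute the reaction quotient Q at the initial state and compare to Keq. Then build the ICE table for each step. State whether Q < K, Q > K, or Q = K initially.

Q₀ = 0.006228 vs Keq = 59.83 ⇒ Q<K, forward
Step 1:
                   D          J          X          A
  Initial     0.1146      7.332       0.35     0.4786
  Change     -0.1145     -0.229     0.1145     0.3435
  Equil   8.5515e-05      7.103     0.4645     0.8221
  solve Keq expr → x = 0.1145; check Q = 59.83

Q₀ = 0.006228; Q < K (proceeds forward)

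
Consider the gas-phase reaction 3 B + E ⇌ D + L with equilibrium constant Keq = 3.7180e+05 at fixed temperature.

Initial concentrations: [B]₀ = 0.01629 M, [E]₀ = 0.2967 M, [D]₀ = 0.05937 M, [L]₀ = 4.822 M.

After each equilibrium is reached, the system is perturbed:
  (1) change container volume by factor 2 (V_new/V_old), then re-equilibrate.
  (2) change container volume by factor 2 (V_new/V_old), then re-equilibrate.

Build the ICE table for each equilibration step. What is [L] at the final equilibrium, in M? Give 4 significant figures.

[L]_eq = 1.204 M

Q₀ = 2.2321e+05 vs Keq = 3.7180e+05 ⇒ Q<K, forward
Step 1:
                    B           E           D           L
  Initial     0.01629      0.2967     0.05937       4.822
  Change    -0.002471 -8.2366e-04  8.2366e-04  8.2366e-04
  Equil       0.01382      0.2959     0.06019       4.823
  solve Keq expr → x = 8.2366e-04; check Q = 3.7180e+05
Then change container volume by factor 2 (V_new/V_old).
Step 2:
                    B           E           D           L
  Initial     0.00691      0.1479      0.0301       2.411
  Change     0.003867    0.001289   -0.001289   -0.001289
  Equil       0.01078      0.1492     0.02881        2.41
  solve Keq expr → x = -0.001289; check Q = 3.7180e+05
Then change container volume by factor 2 (V_new/V_old).
Step 3:
                    B           E           D           L
  Initial    0.005388     0.07461      0.0144       1.205
  Change     0.002929  9.7627e-04 -9.7627e-04 -9.7627e-04
  Equil      0.008317     0.07559     0.01343       1.204
  solve Keq expr → x = -9.7627e-04; check Q = 3.7180e+05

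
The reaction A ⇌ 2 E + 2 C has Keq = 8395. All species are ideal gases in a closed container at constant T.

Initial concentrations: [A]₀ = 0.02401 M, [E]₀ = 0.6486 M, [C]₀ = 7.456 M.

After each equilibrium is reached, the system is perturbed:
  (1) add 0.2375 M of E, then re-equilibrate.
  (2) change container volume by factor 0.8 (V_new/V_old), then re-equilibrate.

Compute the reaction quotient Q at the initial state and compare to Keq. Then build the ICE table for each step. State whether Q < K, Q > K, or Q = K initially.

Q₀ = 974; Q < K (proceeds forward)

Q₀ = 974 vs Keq = 8395 ⇒ Q<K, forward
Step 1:
                   A          E          C
  I          0.02401     0.6486      7.456
  C         -0.02082    0.04164    0.04164
  E          0.00319     0.6902      7.498
  solve Keq expr → x = 0.02082; check Q = 8395
Then add 0.2375 M of E.
Step 2:
                   A          E          C
  I          0.00319     0.9277      7.498
  C         0.002503  -0.005007  -0.005007
  E         0.005694     0.9227      7.493
  solve Keq expr → x = -0.002503; check Q = 8395
Then change container volume by factor 0.8 (V_new/V_old).
Step 3:
                   A          E          C
  I         0.007117      1.153      9.366
  C         0.006438   -0.01288   -0.01288
  E          0.01355      1.141      9.353
  solve Keq expr → x = -0.006438; check Q = 8395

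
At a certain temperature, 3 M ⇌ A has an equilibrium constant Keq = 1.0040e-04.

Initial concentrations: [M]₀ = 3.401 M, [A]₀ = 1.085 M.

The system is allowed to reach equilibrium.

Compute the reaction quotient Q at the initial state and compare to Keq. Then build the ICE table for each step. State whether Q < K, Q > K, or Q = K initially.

Q₀ = 0.02758 vs Keq = 1.0040e-04 ⇒ Q>K, reverse
Step 1:
                    M           A
  I             3.401       1.085
  C              3.17      -1.057
  E             6.571     0.02848
  solve Keq expr → x = -1.057; check Q = 1.0040e-04

Q₀ = 0.02758; Q > K (proceeds reverse)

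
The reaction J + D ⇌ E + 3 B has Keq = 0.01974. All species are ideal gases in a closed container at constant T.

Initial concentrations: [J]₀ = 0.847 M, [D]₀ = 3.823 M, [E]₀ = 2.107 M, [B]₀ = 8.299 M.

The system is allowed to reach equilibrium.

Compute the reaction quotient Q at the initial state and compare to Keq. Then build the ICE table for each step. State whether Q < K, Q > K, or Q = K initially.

Q₀ = 371.9 vs Keq = 0.01974 ⇒ Q>K, reverse
Step 1:
                  J         D         E         B
  I           0.847     3.823     2.107     8.299
  C            2.07      2.07     -2.07    -6.209
  E           2.917     5.893   0.03719      2.09
  solve Keq expr → x = -2.07; check Q = 0.01974

Q₀ = 371.9; Q > K (proceeds reverse)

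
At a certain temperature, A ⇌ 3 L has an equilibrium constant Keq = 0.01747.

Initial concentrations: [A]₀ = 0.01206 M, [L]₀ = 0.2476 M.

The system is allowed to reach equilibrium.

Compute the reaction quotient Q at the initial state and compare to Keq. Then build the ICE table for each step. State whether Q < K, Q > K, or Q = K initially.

Q₀ = 1.259; Q > K (proceeds reverse)

Q₀ = 1.259 vs Keq = 0.01747 ⇒ Q>K, reverse
Step 1:
                    A           L
  Initial     0.01206      0.2476
  Change      0.04856     -0.1457
  Equil       0.06062      0.1019
  solve Keq expr → x = -0.04856; check Q = 0.01747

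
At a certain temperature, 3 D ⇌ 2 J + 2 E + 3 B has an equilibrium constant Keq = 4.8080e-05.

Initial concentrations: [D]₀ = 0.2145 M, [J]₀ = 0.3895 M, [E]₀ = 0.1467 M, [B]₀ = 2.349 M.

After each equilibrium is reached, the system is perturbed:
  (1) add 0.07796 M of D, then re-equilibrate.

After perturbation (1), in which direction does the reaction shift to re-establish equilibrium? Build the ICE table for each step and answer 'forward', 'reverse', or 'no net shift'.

Q₀ = 4.288 vs Keq = 4.8080e-05 ⇒ Q>K, reverse
Step 1:
                  D         J         E         B
  Initial    0.2145    0.3895    0.1467     2.349
  Change     0.2162   -0.1441   -0.1441   -0.2162
  Equil      0.4307    0.2454  0.002565     2.133
  solve Keq expr → x = -0.07207; check Q = 4.8080e-05
Then add 0.07796 M of D.
Step 2:
                  D         J         E         B
  Initial    0.5087    0.2454  0.002565     2.133
  Change  -0.001057 7.0483e-04 7.0483e-04  0.001057
  Equil      0.5076    0.2461  0.003269     2.134
  solve Keq expr → x = 3.5242e-04; check Q = 4.8080e-05

Direction: forward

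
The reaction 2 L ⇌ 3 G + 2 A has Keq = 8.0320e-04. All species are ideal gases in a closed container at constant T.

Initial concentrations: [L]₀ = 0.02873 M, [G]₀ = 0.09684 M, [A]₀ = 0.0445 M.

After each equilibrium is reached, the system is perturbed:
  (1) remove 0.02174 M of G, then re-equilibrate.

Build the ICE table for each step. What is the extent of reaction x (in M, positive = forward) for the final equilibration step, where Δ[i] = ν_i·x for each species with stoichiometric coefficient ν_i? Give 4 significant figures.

Q₀ = 0.002179 vs Keq = 8.0320e-04 ⇒ Q>K, reverse
Step 1:
                    L           G           A
  Initial     0.02873     0.09684      0.0445
  Change     0.006226   -0.009339   -0.006226
  Equil       0.03496      0.0875     0.03827
  solve Keq expr → x = -0.003113; check Q = 8.0320e-04
Then remove 0.02174 M of G.
Step 2:
                    L           G           A
  Initial     0.03496     0.06576     0.03827
  Change    -0.004877    0.007316    0.004877
  Equil       0.03008     0.07308     0.04315
  solve Keq expr → x = 0.002439; check Q = 8.0320e-04

x = 0.002439 M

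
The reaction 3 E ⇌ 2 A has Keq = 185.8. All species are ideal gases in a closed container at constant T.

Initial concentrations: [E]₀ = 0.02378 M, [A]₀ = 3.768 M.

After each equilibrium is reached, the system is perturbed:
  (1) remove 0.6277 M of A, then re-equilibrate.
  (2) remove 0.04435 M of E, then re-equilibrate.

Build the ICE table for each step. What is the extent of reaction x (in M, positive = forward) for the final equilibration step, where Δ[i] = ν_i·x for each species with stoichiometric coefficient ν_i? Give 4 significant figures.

x = -0.01402 M

Q₀ = 1.0558e+06 vs Keq = 185.8 ⇒ Q>K, reverse
Step 1:
                    E           A
  init        0.02378       3.768
  Δ            0.3813     -0.2542
  eq            0.405       3.514
  solve Keq expr → x = -0.1271; check Q = 185.8
Then remove 0.6277 M of A.
Step 2:
                    E           A
  init          0.405       2.886
  Δ          -0.04722     0.03148
  eq           0.3578       2.918
  solve Keq expr → x = 0.01574; check Q = 185.8
Then remove 0.04435 M of E.
Step 3:
                    E           A
  init         0.3135       2.918
  Δ           0.04205    -0.02804
  eq           0.3555        2.89
  solve Keq expr → x = -0.01402; check Q = 185.8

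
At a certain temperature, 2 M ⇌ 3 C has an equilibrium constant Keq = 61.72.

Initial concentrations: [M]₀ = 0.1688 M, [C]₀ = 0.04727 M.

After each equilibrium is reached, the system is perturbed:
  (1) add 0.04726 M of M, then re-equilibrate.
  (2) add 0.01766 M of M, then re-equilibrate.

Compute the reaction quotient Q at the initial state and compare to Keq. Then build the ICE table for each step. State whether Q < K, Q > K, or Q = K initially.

Q₀ = 0.003707 vs Keq = 61.72 ⇒ Q<K, forward
Step 1:
                   M          C
  init        0.1688    0.04727
  Δ          -0.1506     0.2259
  eq         0.01818     0.2732
  solve Keq expr → x = 0.07531; check Q = 61.72
Then add 0.04726 M of M.
Step 2:
                   M          C
  init       0.06544     0.2732
  Δ         -0.04082    0.06123
  eq         0.02462     0.3344
  solve Keq expr → x = 0.02041; check Q = 61.72
Then add 0.01766 M of M.
Step 3:
                   M          C
  init       0.04228     0.3344
  Δ         -0.01511    0.02267
  eq         0.02716     0.3571
  solve Keq expr → x = 0.007557; check Q = 61.72

Q₀ = 0.003707; Q < K (proceeds forward)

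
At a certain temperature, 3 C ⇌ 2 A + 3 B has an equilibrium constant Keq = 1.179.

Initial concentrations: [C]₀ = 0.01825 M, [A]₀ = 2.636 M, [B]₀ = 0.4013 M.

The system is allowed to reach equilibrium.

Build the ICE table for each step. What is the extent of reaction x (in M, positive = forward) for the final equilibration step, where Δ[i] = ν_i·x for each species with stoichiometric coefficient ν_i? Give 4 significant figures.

Q₀ = 7.3877e+04 vs Keq = 1.179 ⇒ Q>K, reverse
Step 1:
                   C          A          B
  I          0.01825      2.636     0.4013
  C           0.2476    -0.1651    -0.2476
  E           0.2659      2.471     0.1537
  solve Keq expr → x = -0.08254; check Q = 1.179

x = -0.08254 M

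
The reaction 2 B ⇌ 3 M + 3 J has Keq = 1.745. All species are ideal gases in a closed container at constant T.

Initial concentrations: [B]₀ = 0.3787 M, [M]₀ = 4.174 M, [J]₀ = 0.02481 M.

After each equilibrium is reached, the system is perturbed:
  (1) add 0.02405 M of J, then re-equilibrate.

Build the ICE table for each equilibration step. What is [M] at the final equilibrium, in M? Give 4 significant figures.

[M]_eq = 4.258 M

Q₀ = 0.007744 vs Keq = 1.745 ⇒ Q<K, forward
Step 1:
                   B          M          J
  Initial     0.3787      4.174    0.02481
  Change    -0.06929     0.1039     0.1039
  Equil       0.3094      4.278     0.1287
  solve Keq expr → x = 0.03464; check Q = 1.745
Then add 0.02405 M of J.
Step 2:
                   B          M          J
  Initial     0.3094      4.278     0.1528
  Change      0.0132    -0.0198    -0.0198
  Equil       0.3226      4.258      0.133
  solve Keq expr → x = -0.0066; check Q = 1.745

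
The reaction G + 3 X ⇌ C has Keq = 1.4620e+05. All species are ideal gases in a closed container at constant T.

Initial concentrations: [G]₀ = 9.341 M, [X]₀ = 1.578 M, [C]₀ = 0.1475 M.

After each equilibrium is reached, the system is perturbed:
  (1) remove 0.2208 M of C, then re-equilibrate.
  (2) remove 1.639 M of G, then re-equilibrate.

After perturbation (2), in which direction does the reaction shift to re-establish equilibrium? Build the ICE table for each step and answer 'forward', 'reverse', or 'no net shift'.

Q₀ = 0.004019 vs Keq = 1.4620e+05 ⇒ Q<K, forward
Step 1:
                  G         X         C
  Initial     9.341     1.578    0.1475
  Change    -0.5233     -1.57    0.5233
  Equil       8.818  0.008043    0.6708
  solve Keq expr → x = 0.5233; check Q = 1.4620e+05
Then remove 0.2208 M of C.
Step 2:
                  G         X         C
  Initial     8.818  0.008043      0.45
  Change  -3.3345e-04    -0.001 3.3345e-04
  Equil       8.817  0.007043    0.4504
  solve Keq expr → x = 3.3345e-04; check Q = 1.4620e+05
Then remove 1.639 M of G.
Step 3:
                  G         X         C
  Initial     7.178  0.007043    0.4504
  Change  1.6625e-04 4.9875e-04 -1.6625e-04
  Equil       7.179  0.007542    0.4502
  solve Keq expr → x = -1.6625e-04; check Q = 1.4620e+05

Direction: reverse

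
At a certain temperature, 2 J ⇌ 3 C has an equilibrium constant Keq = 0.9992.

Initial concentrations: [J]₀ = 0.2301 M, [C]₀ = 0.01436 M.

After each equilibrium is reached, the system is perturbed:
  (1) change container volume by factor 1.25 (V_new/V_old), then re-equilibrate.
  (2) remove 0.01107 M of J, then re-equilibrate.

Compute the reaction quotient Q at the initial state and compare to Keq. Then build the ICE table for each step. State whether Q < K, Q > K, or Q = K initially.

Q₀ = 5.5928e-05 vs Keq = 0.9992 ⇒ Q<K, forward
Step 1:
                    J           C
  I            0.2301     0.01436
  C           -0.1321      0.1981
  E             0.098      0.2125
  solve Keq expr → x = 0.06605; check Q = 0.9992
Then change container volume by factor 1.25 (V_new/V_old).
Step 2:
                    J           C
  I            0.0784        0.17
  C         -0.004274     0.00641
  E           0.07413      0.1764
  solve Keq expr → x = 0.002137; check Q = 0.9992
Then remove 0.01107 M of J.
Step 3:
                    J           C
  I           0.06306      0.1764
  C          0.005724   -0.008587
  E           0.06878      0.1678
  solve Keq expr → x = -0.002862; check Q = 0.9992

Q₀ = 5.5928e-05; Q < K (proceeds forward)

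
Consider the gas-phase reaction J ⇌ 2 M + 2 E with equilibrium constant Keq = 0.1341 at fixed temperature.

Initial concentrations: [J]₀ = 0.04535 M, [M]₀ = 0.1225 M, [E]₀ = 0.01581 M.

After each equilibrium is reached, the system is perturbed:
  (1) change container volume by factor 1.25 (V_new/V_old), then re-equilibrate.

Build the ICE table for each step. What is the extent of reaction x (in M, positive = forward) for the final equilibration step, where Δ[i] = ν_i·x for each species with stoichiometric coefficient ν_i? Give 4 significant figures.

x = 0.001135 M

Q₀ = 8.2710e-05 vs Keq = 0.1341 ⇒ Q<K, forward
Step 1:
                   J          M          E
  I          0.04535     0.1225    0.01581
  C         -0.04215    0.08431    0.08431
  E         0.003197     0.2068     0.1001
  solve Keq expr → x = 0.04215; check Q = 0.1341
Then change container volume by factor 1.25 (V_new/V_old).
Step 2:
                   J          M          E
  I         0.002557     0.1654    0.08009
  C        -0.001135   0.002269   0.002269
  E         0.001423     0.1677    0.08236
  solve Keq expr → x = 0.001135; check Q = 0.1341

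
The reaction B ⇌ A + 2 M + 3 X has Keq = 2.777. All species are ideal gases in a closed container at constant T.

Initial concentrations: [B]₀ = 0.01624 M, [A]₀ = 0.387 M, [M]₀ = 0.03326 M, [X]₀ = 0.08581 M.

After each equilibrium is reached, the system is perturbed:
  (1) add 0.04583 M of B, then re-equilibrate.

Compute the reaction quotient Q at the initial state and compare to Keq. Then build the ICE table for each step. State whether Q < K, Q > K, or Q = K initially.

Q₀ = 1.6656e-05; Q < K (proceeds forward)

Q₀ = 1.6656e-05 vs Keq = 2.777 ⇒ Q<K, forward
Step 1:
                  B         A         M         X
  I         0.01624     0.387   0.03326   0.08581
  C        -0.01624   0.01624   0.03248   0.04872
  E       1.5276e-06    0.4032   0.06574    0.1345
  solve Keq expr → x = 0.01624; check Q = 2.777
Then add 0.04583 M of B.
Step 2:
                  B         A         M         X
  I         0.04583    0.4032   0.06574    0.1345
  C        -0.04575   0.04575    0.0915    0.1373
  E       8.0248e-05     0.449    0.1572    0.2718
  solve Keq expr → x = 0.04575; check Q = 2.777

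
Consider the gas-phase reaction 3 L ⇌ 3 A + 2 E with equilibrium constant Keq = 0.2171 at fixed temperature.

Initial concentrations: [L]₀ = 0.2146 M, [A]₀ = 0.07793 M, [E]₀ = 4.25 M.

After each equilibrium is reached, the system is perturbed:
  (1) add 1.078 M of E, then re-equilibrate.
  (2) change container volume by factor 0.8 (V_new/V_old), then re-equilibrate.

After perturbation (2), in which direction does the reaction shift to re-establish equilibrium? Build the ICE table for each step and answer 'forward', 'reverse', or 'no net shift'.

Q₀ = 0.865 vs Keq = 0.2171 ⇒ Q>K, reverse
Step 1:
                   L          A          E
  I           0.2146    0.07793       4.25
  C           0.0233    -0.0233   -0.01553
  E           0.2379    0.05463      4.234
  solve Keq expr → x = -0.007767; check Q = 0.2171
Then add 1.078 M of E.
Step 2:
                   L          A          E
  I           0.2379    0.05463      5.312
  C          0.00638   -0.00638  -0.004254
  E           0.2443    0.04825      5.308
  solve Keq expr → x = -0.002127; check Q = 0.2171
Then change container volume by factor 0.8 (V_new/V_old).
Step 3:
                   L          A          E
  I           0.3054    0.06031      6.635
  C         0.007102  -0.007102  -0.004735
  E           0.3125    0.05321      6.631
  solve Keq expr → x = -0.002367; check Q = 0.2171

Direction: reverse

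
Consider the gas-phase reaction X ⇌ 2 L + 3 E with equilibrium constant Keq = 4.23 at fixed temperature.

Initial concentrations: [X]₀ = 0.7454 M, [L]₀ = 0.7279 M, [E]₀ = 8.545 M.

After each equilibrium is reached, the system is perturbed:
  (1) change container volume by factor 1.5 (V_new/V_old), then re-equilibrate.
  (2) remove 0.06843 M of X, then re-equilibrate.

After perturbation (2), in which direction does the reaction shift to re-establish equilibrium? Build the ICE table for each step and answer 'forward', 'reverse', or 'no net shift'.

Q₀ = 443.5 vs Keq = 4.23 ⇒ Q>K, reverse
Step 1:
                    X           L           E
  Initial      0.7454      0.7279       8.545
  Change       0.3135      -0.627     -0.9405
  Equil         1.059      0.1009       7.605
  solve Keq expr → x = -0.3135; check Q = 4.23
Then change container volume by factor 1.5 (V_new/V_old).
Step 2:
                    X           L           E
  Initial      0.7059     0.06728        5.07
  Change     -0.03761     0.07523      0.1128
  Equil        0.6683      0.1425       5.183
  solve Keq expr → x = 0.03761; check Q = 4.23
Then remove 0.06843 M of X.
Step 3:
                    X           L           E
  Initial      0.5999      0.1425       5.183
  Change      0.00336   -0.006719    -0.01008
  Equil        0.6032      0.1358       5.172
  solve Keq expr → x = -0.00336; check Q = 4.23

Direction: reverse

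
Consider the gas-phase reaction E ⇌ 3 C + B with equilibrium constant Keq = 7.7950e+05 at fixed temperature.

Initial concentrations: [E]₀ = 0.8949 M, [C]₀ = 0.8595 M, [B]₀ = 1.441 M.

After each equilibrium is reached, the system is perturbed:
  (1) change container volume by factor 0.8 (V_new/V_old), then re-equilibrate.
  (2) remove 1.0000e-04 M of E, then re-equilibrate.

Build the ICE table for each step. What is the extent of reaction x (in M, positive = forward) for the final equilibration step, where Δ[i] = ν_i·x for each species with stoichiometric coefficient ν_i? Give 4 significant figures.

x = -9.9923e-05 M

Q₀ = 1.022 vs Keq = 7.7950e+05 ⇒ Q<K, forward
Step 1:
                  E         C         B
  Initial    0.8949    0.8595     1.441
  Change    -0.8948     2.684    0.8948
  Equil   1.3336e-04     3.544     2.336
  solve Keq expr → x = 0.8948; check Q = 7.7950e+05
Then change container volume by factor 0.8 (V_new/V_old).
Step 2:
                  E         C         B
  Initial 1.6670e-04      4.43      2.92
  Change  1.5876e-04 -4.7628e-04 -1.5876e-04
  Equil   3.2546e-04     4.429      2.92
  solve Keq expr → x = -1.5876e-04; check Q = 7.7950e+05
Then remove 1.0000e-04 M of E.
Step 3:
                  E         C         B
  Initial 2.2546e-04     4.429      2.92
  Change  9.9923e-05 -2.9977e-04 -9.9923e-05
  Equil   3.2538e-04     4.429     2.919
  solve Keq expr → x = -9.9923e-05; check Q = 7.7950e+05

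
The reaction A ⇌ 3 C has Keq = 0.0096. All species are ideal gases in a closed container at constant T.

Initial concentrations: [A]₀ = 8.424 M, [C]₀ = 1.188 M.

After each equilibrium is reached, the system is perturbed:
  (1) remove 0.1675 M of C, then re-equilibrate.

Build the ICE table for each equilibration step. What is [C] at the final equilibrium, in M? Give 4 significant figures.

[C]_eq = 0.4358 M

Q₀ = 0.199 vs Keq = 0.0096 ⇒ Q>K, reverse
Step 1:
                  A         C
  init        8.424     1.188
  Δ          0.2504   -0.7513
  eq          8.674    0.4367
  solve Keq expr → x = -0.2504; check Q = 0.0096
Then remove 0.1675 M of C.
Step 2:
                  A         C
  init        8.674    0.2692
  Δ        -0.05552    0.1666
  eq          8.619    0.4358
  solve Keq expr → x = 0.05552; check Q = 0.0096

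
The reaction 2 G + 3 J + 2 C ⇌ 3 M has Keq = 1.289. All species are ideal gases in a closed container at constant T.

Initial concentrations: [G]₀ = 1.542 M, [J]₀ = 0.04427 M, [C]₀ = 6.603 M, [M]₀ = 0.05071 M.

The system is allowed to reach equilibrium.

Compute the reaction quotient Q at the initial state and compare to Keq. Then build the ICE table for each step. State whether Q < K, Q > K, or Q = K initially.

Q₀ = 0.0145 vs Keq = 1.289 ⇒ Q<K, forward
Step 1:
                   G          J          C          M
  I            1.542    0.04427      6.603    0.05071
  C         -0.01907    -0.0286   -0.01907     0.0286
  E            1.523    0.01567      6.584    0.07931
  solve Keq expr → x = 0.009533; check Q = 1.289

Q₀ = 0.0145; Q < K (proceeds forward)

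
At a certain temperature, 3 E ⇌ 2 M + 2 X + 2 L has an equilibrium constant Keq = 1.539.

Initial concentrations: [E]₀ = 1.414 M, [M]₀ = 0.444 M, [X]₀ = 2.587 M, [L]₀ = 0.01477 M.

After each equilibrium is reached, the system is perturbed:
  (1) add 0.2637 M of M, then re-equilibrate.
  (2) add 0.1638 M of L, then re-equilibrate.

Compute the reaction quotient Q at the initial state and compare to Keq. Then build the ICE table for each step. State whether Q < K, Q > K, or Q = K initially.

Q₀ = 1.0181e-04 vs Keq = 1.539 ⇒ Q<K, forward
Step 1:
                  E         M         X         L
  Initial     1.414     0.444     2.587   0.01477
  Change    -0.5693    0.3795    0.3795    0.3795
  Equil      0.8447    0.8235     2.967    0.3943
  solve Keq expr → x = 0.1898; check Q = 1.539
Then add 0.2637 M of M.
Step 2:
                  E         M         X         L
  Initial    0.8447     1.087     2.967    0.3943
  Change    0.06382  -0.04255  -0.04255  -0.04255
  Equil      0.9086     1.045     2.924    0.3517
  solve Keq expr → x = -0.02127; check Q = 1.539
Then add 0.1638 M of L.
Step 3:
                  E         M         X         L
  Initial    0.9086     1.045     2.924    0.5155
  Change    0.09954  -0.06636  -0.06636  -0.06636
  Equil       1.008    0.9783     2.858    0.4492
  solve Keq expr → x = -0.03318; check Q = 1.539

Q₀ = 1.0181e-04; Q < K (proceeds forward)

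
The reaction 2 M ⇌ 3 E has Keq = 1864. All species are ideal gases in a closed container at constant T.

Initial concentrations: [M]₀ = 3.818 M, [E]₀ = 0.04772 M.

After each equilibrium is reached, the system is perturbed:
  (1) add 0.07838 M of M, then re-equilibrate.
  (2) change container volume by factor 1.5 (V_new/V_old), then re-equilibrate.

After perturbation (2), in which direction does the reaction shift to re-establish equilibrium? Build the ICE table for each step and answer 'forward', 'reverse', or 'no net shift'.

Q₀ = 7.4547e-06 vs Keq = 1864 ⇒ Q<K, forward
Step 1:
                   M          E
  I            3.818    0.04772
  C           -3.532      5.298
  E           0.2862      5.345
  solve Keq expr → x = 1.766; check Q = 1864
Then add 0.07838 M of M.
Step 2:
                   M          E
  I           0.3646      5.345
  C         -0.06991     0.1049
  E           0.2947       5.45
  solve Keq expr → x = 0.03496; check Q = 1864
Then change container volume by factor 1.5 (V_new/V_old).
Step 3:
                   M          E
  I           0.1965      3.633
  C         -0.03279    0.04918
  E           0.1637      3.683
  solve Keq expr → x = 0.01639; check Q = 1864

Direction: forward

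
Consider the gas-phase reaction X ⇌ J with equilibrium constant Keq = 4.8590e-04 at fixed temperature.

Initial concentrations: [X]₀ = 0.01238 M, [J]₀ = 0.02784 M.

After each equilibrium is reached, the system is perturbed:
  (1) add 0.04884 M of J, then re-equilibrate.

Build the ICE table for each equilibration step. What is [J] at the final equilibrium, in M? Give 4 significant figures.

[J]_eq = 4.3253e-05 M

Q₀ = 2.249 vs Keq = 4.8590e-04 ⇒ Q>K, reverse
Step 1:
                   X          J
  I          0.01238    0.02784
  C          0.02782   -0.02782
  E           0.0402 1.9533e-05
  solve Keq expr → x = -0.02782; check Q = 4.8590e-04
Then add 0.04884 M of J.
Step 2:
                   X          J
  I           0.0402    0.04886
  C          0.04882   -0.04882
  E          0.08902 4.3253e-05
  solve Keq expr → x = -0.04882; check Q = 4.8590e-04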